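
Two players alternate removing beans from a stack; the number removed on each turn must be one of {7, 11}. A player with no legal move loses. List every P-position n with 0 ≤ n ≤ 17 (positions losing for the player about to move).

0, 1, 2, 3, 4, 5, 6

G(0) = 0
G(1) = mex{} = 0
G(2) = mex{} = 0
G(3) = mex{} = 0
G(4) = mex{} = 0
G(5) = mex{} = 0
G(6) = mex{} = 0
G(7) = mex{0} = 1
G(8) = mex{0} = 1
G(9) = mex{0} = 1
G(10) = mex{0} = 1
G(11) = mex{0,0} = 1
G(12) = mex{0,0} = 1
G(13) = mex{0,0} = 1
G(14) = mex{1,0} = 2
G(15) = mex{1,0} = 2
G(16) = mex{1,0} = 2
G(17) = mex{1,0} = 2
P-positions are exactly the n with G(n) = 0.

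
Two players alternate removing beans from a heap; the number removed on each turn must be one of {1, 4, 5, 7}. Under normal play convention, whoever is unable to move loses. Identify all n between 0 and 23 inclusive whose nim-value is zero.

n :  0  1  2  3  4  5  6  7  8  9 10 11 12 13 14 15 16 17 18 19 20 21 22 23
G :  0  1  0  1  2  3  2  3  0  1  0  1  2  3  2  3  0  1  0  1  2  3  2  3
P-positions are exactly the n with G(n) = 0.

0, 2, 8, 10, 16, 18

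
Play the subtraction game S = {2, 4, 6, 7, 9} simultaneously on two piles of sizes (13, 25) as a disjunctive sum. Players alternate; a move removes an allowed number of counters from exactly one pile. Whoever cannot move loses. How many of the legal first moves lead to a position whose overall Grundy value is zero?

0

All piles use S = {2, 4, 6, 7, 9}:
G(0) = 0
G(1) = mex{} = 0
G(2) = mex{0} = 1
G(3) = mex{0} = 1
G(4) = mex{1,0} = 2
G(5) = mex{1,0} = 2
G(6) = mex{2,1,0} = 3
G(7) = mex{2,1,0,0} = 3
G(8) = mex{3,2,1,0} = 4
G(9) = mex{3,2,1,1,0} = 4
G(10) = mex{4,3,2,1,0} = 5
G(11) = mex{4,3,2,2,1} = 0
G(12) = mex{5,4,3,2,1} = 0
G(13) = mex{0,4,3,3,2} = 1
G(14) = mex{0,5,4,3,2} = 1
G(15) = mex{1,0,4,4,3} = 2
G(16) = mex{1,0,5,4,3} = 2
G(17) = mex{2,1,0,5,4} = 3
G(18) = mex{2,1,0,0,4} = 3
G(19) = mex{3,2,1,0,5} = 4
G(20) = mex{3,2,1,1,0} = 4
G(21) = mex{4,3,2,1,0} = 5
G(22) = mex{4,3,2,2,1} = 0
G(23) = mex{5,4,3,2,1} = 0
G(24) = mex{0,4,3,3,2} = 1
G(25) = mex{0,5,4,3,2} = 1
Pile A: G(13) = 1.
Pile B: G(25) = 1.
Combined Grundy value = 1 ⊕ 1 = 0.
A winning move leaves total XOR = 0, i.e. changes one component's Grundy value g to g ⊕ X where X is the current total.
Pile A: target g' = 1⊕0 = 1, but every legal move changes the Grundy value (mex property), so 0 moves.
Pile B: target g' = 1⊕0 = 1, but every legal move changes the Grundy value (mex property), so 0 moves.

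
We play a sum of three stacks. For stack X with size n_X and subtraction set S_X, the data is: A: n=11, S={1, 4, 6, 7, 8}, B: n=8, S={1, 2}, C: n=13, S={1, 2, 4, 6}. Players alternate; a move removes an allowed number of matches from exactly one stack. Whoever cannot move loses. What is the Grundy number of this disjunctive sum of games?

Stack A, S = {1, 4, 6, 7, 8}:
G(0) = 0
G(1) = mex{0} = 1
G(2) = mex{1} = 0
G(3) = mex{0} = 1
G(4) = mex{1,0} = 2
G(5) = mex{2,1} = 0
G(6) = mex{0,0,0} = 1
G(7) = mex{1,1,1,0} = 2
G(8) = mex{2,2,0,1,0} = 3
G(9) = mex{3,0,1,0,1} = 2
G(10) = mex{2,1,2,1,0} = 3
G(11) = mex{3,2,0,2,1} = 4
G_A(11) = 4.
Stack B, S = {1, 2}:
G(0) = 0
G(1) = mex{0} = 1
G(2) = mex{1,0} = 2
G(3) = mex{2,1} = 0
G(4) = mex{0,2} = 1
G(5) = mex{1,0} = 2
G(6) = mex{2,1} = 0
G(7) = mex{0,2} = 1
G(8) = mex{1,0} = 2
G_B(8) = 2.
Stack C, S = {1, 2, 4, 6}:
n :  0  1  2  3  4  5  6  7  8  9 10 11 12 13
G :  0  1  2  0  1  2  3  4  0  1  2  0  1  2
G_C(13) = 2.
Combined Grundy value = 4 ⊕ 2 ⊕ 2 = 4.

4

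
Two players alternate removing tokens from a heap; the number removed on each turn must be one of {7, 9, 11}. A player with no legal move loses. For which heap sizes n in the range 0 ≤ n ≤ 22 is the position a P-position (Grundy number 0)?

n :  0  1  2  3  4  5  6  7  8  9 10 11 12 13 14 15 16 17 18 19 20 21 22
G :  0  0  0  0  0  0  0  1  1  1  1  1  1  1  2  2  2  2  0  0  0  0  0
P-positions are exactly the n with G(n) = 0.

0, 1, 2, 3, 4, 5, 6, 18, 19, 20, 21, 22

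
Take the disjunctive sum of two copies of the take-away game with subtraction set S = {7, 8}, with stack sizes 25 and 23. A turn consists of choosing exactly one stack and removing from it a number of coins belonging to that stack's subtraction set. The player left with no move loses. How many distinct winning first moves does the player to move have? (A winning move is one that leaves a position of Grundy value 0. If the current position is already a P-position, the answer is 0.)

0

All stacks use S = {7, 8}:
G(0) = 0
G(1) = mex{} = 0
G(2) = mex{} = 0
G(3) = mex{} = 0
G(4) = mex{} = 0
G(5) = mex{} = 0
G(6) = mex{} = 0
G(7) = mex{0} = 1
G(8) = mex{0,0} = 1
G(9) = mex{0,0} = 1
G(10) = mex{0,0} = 1
G(11) = mex{0,0} = 1
G(12) = mex{0,0} = 1
G(13) = mex{0,0} = 1
G(14) = mex{1,0} = 2
G(15) = mex{1,1} = 0
G(16) = mex{1,1} = 0
G(17) = mex{1,1} = 0
G(18) = mex{1,1} = 0
G(19) = mex{1,1} = 0
G(20) = mex{1,1} = 0
G(21) = mex{2,1} = 0
G(22) = mex{0,2} = 1
G(23) = mex{0,0} = 1
G(24) = mex{0,0} = 1
G(25) = mex{0,0} = 1
Stack A: G(25) = 1.
Stack B: G(23) = 1.
Combined Grundy value = 1 ⊕ 1 = 0.
A winning move leaves total XOR = 0, i.e. changes one component's Grundy value g to g ⊕ X where X is the current total.
Stack A: target g' = 1⊕0 = 1, but every legal move changes the Grundy value (mex property), so 0 moves.
Stack B: target g' = 1⊕0 = 1, but every legal move changes the Grundy value (mex property), so 0 moves.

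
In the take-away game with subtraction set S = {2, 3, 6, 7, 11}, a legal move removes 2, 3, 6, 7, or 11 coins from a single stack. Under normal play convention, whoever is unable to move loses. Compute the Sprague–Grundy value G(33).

3

G(0) = 0
G(1) = mex{} = 0
G(2) = mex{0} = 1
G(3) = mex{0,0} = 1
G(4) = mex{1,0} = 2
G(5) = mex{1,1} = 0
G(6) = mex{2,1,0} = 3
G(7) = mex{0,2,0,0} = 1
G(8) = mex{3,0,1,0} = 2
G(9) = mex{1,3,1,1} = 0
G(10) = mex{2,1,2,1} = 0
G(11) = mex{0,2,0,2,0} = 1
G(12) = mex{0,0,3,0,0} = 1
G(13) = mex{1,0,1,3,1} = 2
G(14) = mex{1,1,2,1,1} = 0
G(15) = mex{2,1,0,2,2} = 3
G(16) = mex{0,2,0,0,0} = 1
G(17) = mex{3,0,1,0,3} = 2
G(18) = mex{1,3,1,1,1} = 0
G(19) = mex{2,1,2,1,2} = 0
G(20) = mex{0,2,0,2,0} = 1
G(21) = mex{0,0,3,0,0} = 1
G(22) = mex{1,0,1,3,1} = 2
G(23) = mex{1,1,2,1,1} = 0
G(24) = mex{2,1,0,2,2} = 3
G(25) = mex{0,2,0,0,0} = 1
G(26) = mex{3,0,1,0,3} = 2
G(27) = mex{1,3,1,1,1} = 0
G(28) = mex{2,1,2,1,2} = 0
G(29) = mex{0,2,0,2,0} = 1
G(30) = mex{0,0,3,0,0} = 1
G(31) = mex{1,0,1,3,1} = 2
G(32) = mex{1,1,2,1,1} = 0
G(33) = mex{2,1,0,2,2} = 3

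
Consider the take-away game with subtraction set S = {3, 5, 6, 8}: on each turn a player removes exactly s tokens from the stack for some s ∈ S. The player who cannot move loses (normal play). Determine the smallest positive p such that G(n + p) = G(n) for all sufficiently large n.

n :  0  1  2  3  4  5  6  7  8  9 10 11 12 13 14 15 16 17 18 19 20 21 22 23
G :  0  0  0  1  1  1  2  2  2  3  3  0  0  0  1  1  1  2  2  2  3  3  0  0
G(n+11) = G(n) holds for n = 0,…,7 (a full window of length max(S) = 8), so the sequence is purely periodic with period 11.

11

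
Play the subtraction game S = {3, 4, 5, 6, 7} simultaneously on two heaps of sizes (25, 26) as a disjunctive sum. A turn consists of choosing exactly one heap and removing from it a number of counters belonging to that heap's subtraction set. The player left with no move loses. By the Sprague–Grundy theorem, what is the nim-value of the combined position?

3

All heaps use S = {3, 4, 5, 6, 7}:
G(0) = 0
G(1) = mex{} = 0
G(2) = mex{} = 0
G(3) = mex{0} = 1
G(4) = mex{0,0} = 1
G(5) = mex{0,0,0} = 1
G(6) = mex{1,0,0,0} = 2
G(7) = mex{1,1,0,0,0} = 2
G(8) = mex{1,1,1,0,0} = 2
G(9) = mex{2,1,1,1,0} = 3
G(10) = mex{2,2,1,1,1} = 0
G(11) = mex{2,2,2,1,1} = 0
G(12) = mex{3,2,2,2,1} = 0
G(13) = mex{0,3,2,2,2} = 1
G(14) = mex{0,0,3,2,2} = 1
G(15) = mex{0,0,0,3,2} = 1
G(16) = mex{1,0,0,0,3} = 2
G(17) = mex{1,1,0,0,0} = 2
G(18) = mex{1,1,1,0,0} = 2
G(19) = mex{2,1,1,1,0} = 3
G(20) = mex{2,2,1,1,1} = 0
G(21) = mex{2,2,2,1,1} = 0
G(22) = mex{3,2,2,2,1} = 0
G(23) = mex{0,3,2,2,2} = 1
G(24) = mex{0,0,3,2,2} = 1
G(25) = mex{0,0,0,3,2} = 1
G(26) = mex{1,0,0,0,3} = 2
Heap A: G(25) = 1.
Heap B: G(26) = 2.
Combined Grundy value = 1 ⊕ 2 = 3.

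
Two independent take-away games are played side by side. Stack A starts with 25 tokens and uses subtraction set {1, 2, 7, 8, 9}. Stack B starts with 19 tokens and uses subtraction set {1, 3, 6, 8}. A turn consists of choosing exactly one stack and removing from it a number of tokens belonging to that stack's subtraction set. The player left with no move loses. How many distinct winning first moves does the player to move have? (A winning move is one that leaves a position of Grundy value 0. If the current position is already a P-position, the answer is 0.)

Stack A, S = {1, 2, 7, 8, 9}:
n :  0  1  2  3  4  5  6  7  8  9 10 11 12 13 14 15 16 17 18 19 20 21 22 23 24 25
G :  0  1  2  0  1  2  0  1  2  3  4  5  3  4  5  3  0  1  2  0  1  2  0  1  2  3
G_A(25) = 3.
Stack B, S = {1, 3, 6, 8}:
G(0) = 0
G(1) = mex{0} = 1
G(2) = mex{1} = 0
G(3) = mex{0,0} = 1
G(4) = mex{1,1} = 0
G(5) = mex{0,0} = 1
G(6) = mex{1,1,0} = 2
G(7) = mex{2,0,1} = 3
G(8) = mex{3,1,0,0} = 2
G(9) = mex{2,2,1,1} = 0
G(10) = mex{0,3,0,0} = 1
G(11) = mex{1,2,1,1} = 0
G(12) = mex{0,0,2,0} = 1
G(13) = mex{1,1,3,1} = 0
G(14) = mex{0,0,2,2} = 1
G(15) = mex{1,1,0,3} = 2
G(16) = mex{2,0,1,2} = 3
G(17) = mex{3,1,0,0} = 2
G(18) = mex{2,2,1,1} = 0
G(19) = mex{0,3,0,0} = 1
G_B(19) = 1.
Combined Grundy value = 3 ⊕ 1 = 2.
A winning move leaves total XOR = 0, i.e. changes one component's Grundy value g to g ⊕ X where X is the current total.
Stack A: need g' = 3⊕2 = 1. Options: 25−1→G=2, 25−2→G=1, 25−7→G=2, 25−8→G=1, 25−9→G=0. Hits: 2.
Stack B: need g' = 1⊕2 = 3. Options: 19−1→G=0, 19−3→G=3, 19−6→G=0, 19−8→G=0. Hits: 1.

3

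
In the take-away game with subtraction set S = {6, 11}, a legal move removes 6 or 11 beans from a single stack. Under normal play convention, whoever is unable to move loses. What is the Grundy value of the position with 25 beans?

1

G(0) = 0
G(1) = mex{} = 0
G(2) = mex{} = 0
G(3) = mex{} = 0
G(4) = mex{} = 0
G(5) = mex{} = 0
G(6) = mex{0} = 1
G(7) = mex{0} = 1
G(8) = mex{0} = 1
G(9) = mex{0} = 1
G(10) = mex{0} = 1
G(11) = mex{0,0} = 1
G(12) = mex{1,0} = 2
G(13) = mex{1,0} = 2
G(14) = mex{1,0} = 2
G(15) = mex{1,0} = 2
G(16) = mex{1,0} = 2
G(17) = mex{1,1} = 0
G(18) = mex{2,1} = 0
G(19) = mex{2,1} = 0
G(20) = mex{2,1} = 0
G(21) = mex{2,1} = 0
G(22) = mex{2,1} = 0
G(23) = mex{0,2} = 1
G(24) = mex{0,2} = 1
G(25) = mex{0,2} = 1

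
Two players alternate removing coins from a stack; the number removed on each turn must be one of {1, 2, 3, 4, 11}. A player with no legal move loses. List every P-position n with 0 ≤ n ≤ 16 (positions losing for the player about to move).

n :  0  1  2  3  4  5  6  7  8  9 10 11 12 13 14 15 16
G :  0  1  2  3  4  0  1  2  3  4  0  1  2  3  4  0  1
P-positions are exactly the n with G(n) = 0.

0, 5, 10, 15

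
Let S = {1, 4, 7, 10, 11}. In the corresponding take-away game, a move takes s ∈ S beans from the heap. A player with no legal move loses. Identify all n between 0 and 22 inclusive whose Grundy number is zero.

n :  0  1  2  3  4  5  6  7  8  9 10 11 12 13 14 15 16 17 18 19 20 21 22
G :  0  1  0  1  2  0  1  2  0  1  2  3  2  3  0  1  3  0  1  3  0  1  0
P-positions are exactly the n with G(n) = 0.

0, 2, 5, 8, 14, 17, 20, 22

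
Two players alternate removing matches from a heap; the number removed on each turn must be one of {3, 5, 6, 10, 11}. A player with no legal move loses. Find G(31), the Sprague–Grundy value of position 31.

2

G(0) = 0
G(1) = mex{} = 0
G(2) = mex{} = 0
G(3) = mex{0} = 1
G(4) = mex{0} = 1
G(5) = mex{0,0} = 1
G(6) = mex{1,0,0} = 2
G(7) = mex{1,0,0} = 2
G(8) = mex{1,1,0} = 2
G(9) = mex{2,1,1} = 0
G(10) = mex{2,1,1,0} = 3
G(11) = mex{2,2,1,0,0} = 3
G(12) = mex{0,2,2,0,0} = 1
G(13) = mex{3,2,2,1,0} = 4
G(14) = mex{3,0,2,1,1} = 4
G(15) = mex{1,3,0,1,1} = 2
G(16) = mex{4,3,3,2,1} = 0
G(17) = mex{4,1,3,2,2} = 0
G(18) = mex{2,4,1,2,2} = 0
G(19) = mex{0,4,4,0,2} = 1
G(20) = mex{0,2,4,3,0} = 1
G(21) = mex{0,0,2,3,3} = 1
G(22) = mex{1,0,0,1,3} = 2
G(23) = mex{1,0,0,4,1} = 2
G(24) = mex{1,1,0,4,4} = 2
G(25) = mex{2,1,1,2,4} = 0
G(26) = mex{2,1,1,0,2} = 3
G(27) = mex{2,2,1,0,0} = 3
G(28) = mex{0,2,2,0,0} = 1
G(29) = mex{3,2,2,1,0} = 4
G(30) = mex{3,0,2,1,1} = 4
G(31) = mex{1,3,0,1,1} = 2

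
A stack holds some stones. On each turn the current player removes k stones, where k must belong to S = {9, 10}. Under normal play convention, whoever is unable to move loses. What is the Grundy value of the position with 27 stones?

0

n :  0  1  2  3  4  5  6  7  8  9 10 11 12 13 14 15 16 17 18 19 20 21 22 23 24 25 26 27
G :  0  0  0  0  0  0  0  0  0  1  1  1  1  1  1  1  1  1  2  0  0  0  0  0  0  0  0  0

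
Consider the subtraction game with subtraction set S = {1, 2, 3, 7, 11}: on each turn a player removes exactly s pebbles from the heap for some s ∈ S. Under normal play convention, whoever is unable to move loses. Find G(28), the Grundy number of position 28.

G(0) = 0
G(1) = mex{0} = 1
G(2) = mex{1,0} = 2
G(3) = mex{2,1,0} = 3
G(4) = mex{3,2,1} = 0
G(5) = mex{0,3,2} = 1
G(6) = mex{1,0,3} = 2
G(7) = mex{2,1,0,0} = 3
G(8) = mex{3,2,1,1} = 0
G(9) = mex{0,3,2,2} = 1
G(10) = mex{1,0,3,3} = 2
G(11) = mex{2,1,0,0,0} = 3
G(12) = mex{3,2,1,1,1} = 0
G(13) = mex{0,3,2,2,2} = 1
G(14) = mex{1,0,3,3,3} = 2
G(15) = mex{2,1,0,0,0} = 3
G(16) = mex{3,2,1,1,1} = 0
G(17) = mex{0,3,2,2,2} = 1
G(18) = mex{1,0,3,3,3} = 2
G(19) = mex{2,1,0,0,0} = 3
G(20) = mex{3,2,1,1,1} = 0
G(21) = mex{0,3,2,2,2} = 1
G(22) = mex{1,0,3,3,3} = 2
G(23) = mex{2,1,0,0,0} = 3
G(24) = mex{3,2,1,1,1} = 0
G(25) = mex{0,3,2,2,2} = 1
G(26) = mex{1,0,3,3,3} = 2
G(27) = mex{2,1,0,0,0} = 3
G(28) = mex{3,2,1,1,1} = 0

0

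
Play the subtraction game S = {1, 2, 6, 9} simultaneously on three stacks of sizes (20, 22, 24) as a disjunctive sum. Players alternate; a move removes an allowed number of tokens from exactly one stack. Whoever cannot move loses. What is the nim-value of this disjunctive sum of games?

All stacks use S = {1, 2, 6, 9}:
n :  0  1  2  3  4  5  6  7  8  9 10 11 12 13 14 15 16 17 18 19 20 21 22 23 24
G :  0  1  2  0  1  2  3  0  1  2  0  1  2  3  0  1  2  0  1  2  3  0  1  2  0
Stack A: G(20) = 3.
Stack B: G(22) = 1.
Stack C: G(24) = 0.
Combined Grundy value = 3 ⊕ 1 ⊕ 0 = 2.

2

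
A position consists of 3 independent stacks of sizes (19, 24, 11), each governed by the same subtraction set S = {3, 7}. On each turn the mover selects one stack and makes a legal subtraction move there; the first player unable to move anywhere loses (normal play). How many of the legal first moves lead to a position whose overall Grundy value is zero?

All stacks use S = {3, 7}:
n :  0  1  2  3  4  5  6  7  8  9 10 11 12 13 14 15 16 17 18 19 20 21 22 23 24
G :  0  0  0  1  1  1  0  2  2  1  0  0  0  1  1  1  0  2  2  1  0  0  0  1  1
Stack A: G(19) = 1.
Stack B: G(24) = 1.
Stack C: G(11) = 0.
Combined Grundy value = 1 ⊕ 1 ⊕ 0 = 0.
A winning move leaves total XOR = 0, i.e. changes one component's Grundy value g to g ⊕ X where X is the current total.
Stack A: target g' = 1⊕0 = 1, but every legal move changes the Grundy value (mex property), so 0 moves.
Stack B: target g' = 1⊕0 = 1, but every legal move changes the Grundy value (mex property), so 0 moves.
Stack C: target g' = 0⊕0 = 0, but every legal move changes the Grundy value (mex property), so 0 moves.

0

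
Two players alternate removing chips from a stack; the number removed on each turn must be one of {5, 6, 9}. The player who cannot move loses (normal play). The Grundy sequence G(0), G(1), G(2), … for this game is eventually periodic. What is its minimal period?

G(0) = 0
G(1) = mex{} = 0
G(2) = mex{} = 0
G(3) = mex{} = 0
G(4) = mex{} = 0
G(5) = mex{0} = 1
G(6) = mex{0,0} = 1
G(7) = mex{0,0} = 1
G(8) = mex{0,0} = 1
G(9) = mex{0,0,0} = 1
G(10) = mex{1,0,0} = 2
G(11) = mex{1,1,0} = 2
G(12) = mex{1,1,0} = 2
G(13) = mex{1,1,0} = 2
G(14) = mex{1,1,1} = 0
G(15) = mex{2,1,1} = 0
G(16) = mex{2,2,1} = 0
G(17) = mex{2,2,1} = 0
G(18) = mex{2,2,1} = 0
G(19) = mex{0,2,2} = 1
G(20) = mex{0,0,2} = 1
G(21) = mex{0,0,2} = 1
G(22) = mex{0,0,2} = 1
G(23) = mex{0,0,0} = 1
G(24) = mex{1,0,0} = 2
G(25) = mex{1,1,0} = 2
G(26) = mex{1,1,0} = 2
G(27) = mex{1,1,0} = 2
G(28) = mex{1,1,1} = 0
G(29) = mex{2,1,1} = 0
G(n+14) = G(n) holds for n = 0,…,8 (a full window of length max(S) = 9), so the sequence is purely periodic with period 14.

14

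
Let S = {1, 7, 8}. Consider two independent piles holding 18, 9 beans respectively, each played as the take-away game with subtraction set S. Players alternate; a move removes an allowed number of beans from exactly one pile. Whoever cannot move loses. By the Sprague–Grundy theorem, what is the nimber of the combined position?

All piles use S = {1, 7, 8}:
G(0) = 0
G(1) = mex{0} = 1
G(2) = mex{1} = 0
G(3) = mex{0} = 1
G(4) = mex{1} = 0
G(5) = mex{0} = 1
G(6) = mex{1} = 0
G(7) = mex{0,0} = 1
G(8) = mex{1,1,0} = 2
G(9) = mex{2,0,1} = 3
G(10) = mex{3,1,0} = 2
G(11) = mex{2,0,1} = 3
G(12) = mex{3,1,0} = 2
G(13) = mex{2,0,1} = 3
G(14) = mex{3,1,0} = 2
G(15) = mex{2,2,1} = 0
G(16) = mex{0,3,2} = 1
G(17) = mex{1,2,3} = 0
G(18) = mex{0,3,2} = 1
Pile A: G(18) = 1.
Pile B: G(9) = 3.
Combined Grundy value = 1 ⊕ 3 = 2.

2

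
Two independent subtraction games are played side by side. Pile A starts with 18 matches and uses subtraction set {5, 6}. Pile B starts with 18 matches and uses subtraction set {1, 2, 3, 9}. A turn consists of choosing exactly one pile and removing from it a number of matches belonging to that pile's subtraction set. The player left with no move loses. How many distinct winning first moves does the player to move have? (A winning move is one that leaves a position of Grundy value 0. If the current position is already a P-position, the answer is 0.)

2

Pile A, S = {5, 6}:
G(0) = 0
G(1) = mex{} = 0
G(2) = mex{} = 0
G(3) = mex{} = 0
G(4) = mex{} = 0
G(5) = mex{0} = 1
G(6) = mex{0,0} = 1
G(7) = mex{0,0} = 1
G(8) = mex{0,0} = 1
G(9) = mex{0,0} = 1
G(10) = mex{1,0} = 2
G(11) = mex{1,1} = 0
G(12) = mex{1,1} = 0
G(13) = mex{1,1} = 0
G(14) = mex{1,1} = 0
G(15) = mex{2,1} = 0
G(16) = mex{0,2} = 1
G(17) = mex{0,0} = 1
G(18) = mex{0,0} = 1
G_A(18) = 1.
Pile B, S = {1, 2, 3, 9}:
G(0) = 0
G(1) = mex{0} = 1
G(2) = mex{1,0} = 2
G(3) = mex{2,1,0} = 3
G(4) = mex{3,2,1} = 0
G(5) = mex{0,3,2} = 1
G(6) = mex{1,0,3} = 2
G(7) = mex{2,1,0} = 3
G(8) = mex{3,2,1} = 0
G(9) = mex{0,3,2,0} = 1
G(10) = mex{1,0,3,1} = 2
G(11) = mex{2,1,0,2} = 3
G(12) = mex{3,2,1,3} = 0
G(13) = mex{0,3,2,0} = 1
G(14) = mex{1,0,3,1} = 2
G(15) = mex{2,1,0,2} = 3
G(16) = mex{3,2,1,3} = 0
G(17) = mex{0,3,2,0} = 1
G(18) = mex{1,0,3,1} = 2
G_B(18) = 2.
Combined Grundy value = 1 ⊕ 2 = 3.
A winning move leaves total XOR = 0, i.e. changes one component's Grundy value g to g ⊕ X where X is the current total.
Pile A: need g' = 1⊕3 = 2. Options: 18−5→G=0, 18−6→G=0. Hits: 0.
Pile B: need g' = 2⊕3 = 1. Options: 18−1→G=1, 18−2→G=0, 18−3→G=3, 18−9→G=1. Hits: 2.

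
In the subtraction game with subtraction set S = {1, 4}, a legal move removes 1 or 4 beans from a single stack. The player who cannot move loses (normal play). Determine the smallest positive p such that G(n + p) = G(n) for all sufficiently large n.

n :  0  1  2  3  4  5  6  7  8  9 10 11 12 13 14
G :  0  1  0  1  2  0  1  0  1  2  0  1  0  1  2
G(n+5) = G(n) holds for n = 0,…,3 (a full window of length max(S) = 4), so the sequence is purely periodic with period 5.

5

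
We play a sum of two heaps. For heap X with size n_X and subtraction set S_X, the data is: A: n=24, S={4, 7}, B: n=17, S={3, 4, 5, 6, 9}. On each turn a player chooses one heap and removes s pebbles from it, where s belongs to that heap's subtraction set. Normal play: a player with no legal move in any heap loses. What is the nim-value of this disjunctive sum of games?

Heap A, S = {4, 7}:
n :  0  1  2  3  4  5  6  7  8  9 10 11 12 13 14 15 16 17 18 19 20 21 22 23 24
G :  0  0  0  0  1  1  1  1  2  2  2  0  0  0  0  1  1  1  1  2  2  2  0  0  0
G_A(24) = 0.
Heap B, S = {3, 4, 5, 6, 9}:
n :  0  1  2  3  4  5  6  7  8  9 10 11 12 13 14 15 16 17
G :  0  0  0  1  1  1  2  2  2  3  3  3  0  0  0  1  1  1
G_B(17) = 1.
Combined Grundy value = 0 ⊕ 1 = 1.

1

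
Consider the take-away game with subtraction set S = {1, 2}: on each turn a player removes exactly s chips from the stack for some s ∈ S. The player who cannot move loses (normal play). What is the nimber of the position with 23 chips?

2

n :  0  1  2  3  4  5  6  7  8  9 10 11 12 13 14 15 16 17 18 19 20 21 22 23
G :  0  1  2  0  1  2  0  1  2  0  1  2  0  1  2  0  1  2  0  1  2  0  1  2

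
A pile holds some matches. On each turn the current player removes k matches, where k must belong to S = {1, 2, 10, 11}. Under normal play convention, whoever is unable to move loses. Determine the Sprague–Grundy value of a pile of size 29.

2

n :  0  1  2  3  4  5  6  7  8  9 10 11 12 13 14 15 16 17 18 19 20 21 22 23 24 25 26 27 28 29
G :  0  1  2  0  1  2  0  1  2  0  1  2  0  1  2  0  1  2  0  1  2  0  1  2  0  1  2  0  1  2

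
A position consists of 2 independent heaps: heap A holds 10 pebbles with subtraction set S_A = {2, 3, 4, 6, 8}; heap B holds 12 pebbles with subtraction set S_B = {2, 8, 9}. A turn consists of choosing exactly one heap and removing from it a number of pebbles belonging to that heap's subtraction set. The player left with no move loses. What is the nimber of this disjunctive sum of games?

2

Heap A, S = {2, 3, 4, 6, 8}:
G(0) = 0
G(1) = mex{} = 0
G(2) = mex{0} = 1
G(3) = mex{0,0} = 1
G(4) = mex{1,0,0} = 2
G(5) = mex{1,1,0} = 2
G(6) = mex{2,1,1,0} = 3
G(7) = mex{2,2,1,0} = 3
G(8) = mex{3,2,2,1,0} = 4
G(9) = mex{3,3,2,1,0} = 4
G(10) = mex{4,3,3,2,1} = 0
G_A(10) = 0.
Heap B, S = {2, 8, 9}:
n :  0  1  2  3  4  5  6  7  8  9 10 11 12
G :  0  0  1  1  0  0  1  1  2  2  3  0  2
G_B(12) = 2.
Combined Grundy value = 0 ⊕ 2 = 2.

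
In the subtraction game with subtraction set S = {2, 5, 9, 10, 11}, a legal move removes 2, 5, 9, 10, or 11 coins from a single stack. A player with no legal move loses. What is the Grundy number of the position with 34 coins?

3

G(0) = 0
G(1) = mex{} = 0
G(2) = mex{0} = 1
G(3) = mex{0} = 1
G(4) = mex{1} = 0
G(5) = mex{1,0} = 2
G(6) = mex{0,0} = 1
G(7) = mex{2,1} = 0
G(8) = mex{1,1} = 0
G(9) = mex{0,0,0} = 1
G(10) = mex{0,2,0,0} = 1
G(11) = mex{1,1,1,0,0} = 2
G(12) = mex{1,0,1,1,0} = 2
G(13) = mex{2,0,0,1,1} = 3
G(14) = mex{2,1,2,0,1} = 3
G(15) = mex{3,1,1,2,0} = 4
G(16) = mex{3,2,0,1,2} = 4
G(17) = mex{4,2,0,0,1} = 3
G(18) = mex{4,3,1,0,0} = 2
G(19) = mex{3,3,1,1,0} = 2
G(20) = mex{2,4,2,1,1} = 0
G(21) = mex{2,4,2,2,1} = 0
G(22) = mex{0,3,3,2,2} = 1
G(23) = mex{0,2,3,3,2} = 1
G(24) = mex{1,2,4,3,3} = 0
G(25) = mex{1,0,4,4,3} = 2
G(26) = mex{0,0,3,4,4} = 1
G(27) = mex{2,1,2,3,4} = 0
G(28) = mex{1,1,2,2,3} = 0
G(29) = mex{0,0,0,2,2} = 1
G(30) = mex{0,2,0,0,2} = 1
G(31) = mex{1,1,1,0,0} = 2
G(32) = mex{1,0,1,1,0} = 2
G(33) = mex{2,0,0,1,1} = 3
G(34) = mex{2,1,2,0,1} = 3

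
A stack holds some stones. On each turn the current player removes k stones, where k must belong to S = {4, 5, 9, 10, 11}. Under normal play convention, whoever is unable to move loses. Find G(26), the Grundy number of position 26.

G(0) = 0
G(1) = mex{} = 0
G(2) = mex{} = 0
G(3) = mex{} = 0
G(4) = mex{0} = 1
G(5) = mex{0,0} = 1
G(6) = mex{0,0} = 1
G(7) = mex{0,0} = 1
G(8) = mex{1,0} = 2
G(9) = mex{1,1,0} = 2
G(10) = mex{1,1,0,0} = 2
G(11) = mex{1,1,0,0,0} = 2
G(12) = mex{2,1,0,0,0} = 3
G(13) = mex{2,2,1,0,0} = 3
G(14) = mex{2,2,1,1,0} = 3
G(15) = mex{2,2,1,1,1} = 0
G(16) = mex{3,2,1,1,1} = 0
G(17) = mex{3,3,2,1,1} = 0
G(18) = mex{3,3,2,2,1} = 0
G(19) = mex{0,3,2,2,2} = 1
G(20) = mex{0,0,2,2,2} = 1
G(21) = mex{0,0,3,2,2} = 1
G(22) = mex{0,0,3,3,2} = 1
G(23) = mex{1,0,3,3,3} = 2
G(24) = mex{1,1,0,3,3} = 2
G(25) = mex{1,1,0,0,3} = 2
G(26) = mex{1,1,0,0,0} = 2

2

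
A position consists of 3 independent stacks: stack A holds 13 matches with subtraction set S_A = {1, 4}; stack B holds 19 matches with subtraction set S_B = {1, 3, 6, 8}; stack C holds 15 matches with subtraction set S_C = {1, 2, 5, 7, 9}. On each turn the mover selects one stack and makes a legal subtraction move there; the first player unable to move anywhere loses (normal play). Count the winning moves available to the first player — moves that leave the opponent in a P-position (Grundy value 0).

Stack A, S = {1, 4}:
n :  0  1  2  3  4  5  6  7  8  9 10 11 12 13
G :  0  1  0  1  2  0  1  0  1  2  0  1  0  1
G_A(13) = 1.
Stack B, S = {1, 3, 6, 8}:
n :  0  1  2  3  4  5  6  7  8  9 10 11 12 13 14 15 16 17 18 19
G :  0  1  0  1  0  1  2  3  2  0  1  0  1  0  1  2  3  2  0  1
G_B(19) = 1.
Stack C, S = {1, 2, 5, 7, 9}:
G(0) = 0
G(1) = mex{0} = 1
G(2) = mex{1,0} = 2
G(3) = mex{2,1} = 0
G(4) = mex{0,2} = 1
G(5) = mex{1,0,0} = 2
G(6) = mex{2,1,1} = 0
G(7) = mex{0,2,2,0} = 1
G(8) = mex{1,0,0,1} = 2
G(9) = mex{2,1,1,2,0} = 3
G(10) = mex{3,2,2,0,1} = 4
G(11) = mex{4,3,0,1,2} = 5
G(12) = mex{5,4,1,2,0} = 3
G(13) = mex{3,5,2,0,1} = 4
G(14) = mex{4,3,3,1,2} = 0
G(15) = mex{0,4,4,2,0} = 1
G_C(15) = 1.
Combined Grundy value = 1 ⊕ 1 ⊕ 1 = 1.
A winning move leaves total XOR = 0, i.e. changes one component's Grundy value g to g ⊕ X where X is the current total.
Stack A: need g' = 1⊕1 = 0. Options: 13−1→G=0, 13−4→G=2. Hits: 1.
Stack B: need g' = 1⊕1 = 0. Options: 19−1→G=0, 19−3→G=3, 19−6→G=0, 19−8→G=0. Hits: 3.
Stack C: need g' = 1⊕1 = 0. Options: 15−1→G=0, 15−2→G=4, 15−5→G=4, 15−7→G=2, 15−9→G=0. Hits: 2.

6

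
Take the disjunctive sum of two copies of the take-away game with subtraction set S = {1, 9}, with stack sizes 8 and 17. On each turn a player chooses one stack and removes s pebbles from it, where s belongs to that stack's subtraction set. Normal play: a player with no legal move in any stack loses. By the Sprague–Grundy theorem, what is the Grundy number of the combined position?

All stacks use S = {1, 9}:
n :  0  1  2  3  4  5  6  7  8  9 10 11 12 13 14 15 16 17
G :  0  1  0  1  0  1  0  1  0  1  0  1  0  1  0  1  0  1
Stack A: G(8) = 0.
Stack B: G(17) = 1.
Combined Grundy value = 0 ⊕ 1 = 1.

1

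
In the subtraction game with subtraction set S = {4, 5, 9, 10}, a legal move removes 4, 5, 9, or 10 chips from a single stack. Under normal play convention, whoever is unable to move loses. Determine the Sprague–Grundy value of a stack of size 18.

n :  0  1  2  3  4  5  6  7  8  9 10 11 12 13 14 15 16 17 18
G :  0  0  0  0  1  1  1  1  2  2  2  2  3  3  0  0  0  0  1

1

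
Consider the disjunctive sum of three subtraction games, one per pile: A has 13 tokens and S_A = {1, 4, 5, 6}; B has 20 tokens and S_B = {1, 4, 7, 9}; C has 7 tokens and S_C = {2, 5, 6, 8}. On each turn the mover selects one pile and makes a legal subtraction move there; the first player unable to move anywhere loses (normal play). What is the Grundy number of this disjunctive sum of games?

Pile A, S = {1, 4, 5, 6}:
n :  0  1  2  3  4  5  6  7  8  9 10 11 12 13
G :  0  1  0  1  2  3  2  3  4  0  1  0  1  2
G_A(13) = 2.
Pile B, S = {1, 4, 7, 9}:
n :  0  1  2  3  4  5  6  7  8  9 10 11 12 13 14 15 16 17 18 19 20
G :  0  1  0  1  2  0  1  2  0  1  0  1  2  0  1  2  0  1  0  1  2
G_B(20) = 2.
Pile C, S = {2, 5, 6, 8}:
G(0) = 0
G(1) = mex{} = 0
G(2) = mex{0} = 1
G(3) = mex{0} = 1
G(4) = mex{1} = 0
G(5) = mex{1,0} = 2
G(6) = mex{0,0,0} = 1
G(7) = mex{2,1,0} = 3
G_C(7) = 3.
Combined Grundy value = 2 ⊕ 2 ⊕ 3 = 3.

3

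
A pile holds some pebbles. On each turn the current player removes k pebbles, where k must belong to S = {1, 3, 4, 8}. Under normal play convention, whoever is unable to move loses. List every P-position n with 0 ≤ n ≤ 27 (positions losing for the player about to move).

0, 2, 7, 9, 14, 16, 21, 23

n :  0  1  2  3  4  5  6  7  8  9 10 11 12 13 14 15 16 17 18 19 20 21 22 23 24 25 26 27
G :  0  1  0  1  2  3  2  0  1  0  1  2  3  2  0  1  0  1  2  3  2  0  1  0  1  2  3  2
P-positions are exactly the n with G(n) = 0.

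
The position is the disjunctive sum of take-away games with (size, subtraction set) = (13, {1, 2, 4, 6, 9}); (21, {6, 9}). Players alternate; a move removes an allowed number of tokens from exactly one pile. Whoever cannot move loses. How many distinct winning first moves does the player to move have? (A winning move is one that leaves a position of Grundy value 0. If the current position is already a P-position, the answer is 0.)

4

Pile A, S = {1, 2, 4, 6, 9}:
n :  0  1  2  3  4  5  6  7  8  9 10 11 12 13
G :  0  1  2  0  1  2  3  4  0  1  2  0  1  2
G_A(13) = 2.
Pile B, S = {6, 9}:
n :  0  1  2  3  4  5  6  7  8  9 10 11 12 13 14 15 16 17 18 19 20 21
G :  0  0  0  0  0  0  1  1  1  1  1  1  2  2  2  0  0  0  0  0  0  1
G_B(21) = 1.
Combined Grundy value = 2 ⊕ 1 = 3.
A winning move leaves total XOR = 0, i.e. changes one component's Grundy value g to g ⊕ X where X is the current total.
Pile A: need g' = 2⊕3 = 1. Options: 13−1→G=1, 13−2→G=0, 13−4→G=1, 13−6→G=4, 13−9→G=1. Hits: 3.
Pile B: need g' = 1⊕3 = 2. Options: 21−6→G=0, 21−9→G=2. Hits: 1.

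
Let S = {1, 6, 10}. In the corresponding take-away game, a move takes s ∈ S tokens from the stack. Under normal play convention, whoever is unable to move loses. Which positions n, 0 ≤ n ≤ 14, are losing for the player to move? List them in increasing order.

n :  0  1  2  3  4  5  6  7  8  9 10 11 12 13 14
G :  0  1  0  1  0  1  2  0  1  0  1  0  1  2  3
P-positions are exactly the n with G(n) = 0.

0, 2, 4, 7, 9, 11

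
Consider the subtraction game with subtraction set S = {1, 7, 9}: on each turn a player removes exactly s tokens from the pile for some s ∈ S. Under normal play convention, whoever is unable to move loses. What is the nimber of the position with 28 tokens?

0

G(0) = 0
G(1) = mex{0} = 1
G(2) = mex{1} = 0
G(3) = mex{0} = 1
G(4) = mex{1} = 0
G(5) = mex{0} = 1
G(6) = mex{1} = 0
G(7) = mex{0,0} = 1
G(8) = mex{1,1} = 0
G(9) = mex{0,0,0} = 1
G(10) = mex{1,1,1} = 0
G(11) = mex{0,0,0} = 1
G(12) = mex{1,1,1} = 0
G(13) = mex{0,0,0} = 1
G(14) = mex{1,1,1} = 0
G(15) = mex{0,0,0} = 1
G(16) = mex{1,1,1} = 0
G(17) = mex{0,0,0} = 1
G(18) = mex{1,1,1} = 0
G(19) = mex{0,0,0} = 1
G(20) = mex{1,1,1} = 0
G(21) = mex{0,0,0} = 1
G(22) = mex{1,1,1} = 0
G(23) = mex{0,0,0} = 1
G(24) = mex{1,1,1} = 0
G(25) = mex{0,0,0} = 1
G(26) = mex{1,1,1} = 0
G(27) = mex{0,0,0} = 1
G(28) = mex{1,1,1} = 0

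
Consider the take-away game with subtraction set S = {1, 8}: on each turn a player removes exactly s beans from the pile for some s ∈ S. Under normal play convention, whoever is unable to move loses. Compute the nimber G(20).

0

n :  0  1  2  3  4  5  6  7  8  9 10 11 12 13 14 15 16 17 18 19 20
G :  0  1  0  1  0  1  0  1  2  0  1  0  1  0  1  0  1  2  0  1  0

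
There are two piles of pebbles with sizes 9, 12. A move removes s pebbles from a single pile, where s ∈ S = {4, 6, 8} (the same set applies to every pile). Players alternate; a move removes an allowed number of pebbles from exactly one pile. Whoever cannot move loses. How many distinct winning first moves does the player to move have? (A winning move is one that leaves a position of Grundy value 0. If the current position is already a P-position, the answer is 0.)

All piles use S = {4, 6, 8}:
G(0) = 0
G(1) = mex{} = 0
G(2) = mex{} = 0
G(3) = mex{} = 0
G(4) = mex{0} = 1
G(5) = mex{0} = 1
G(6) = mex{0,0} = 1
G(7) = mex{0,0} = 1
G(8) = mex{1,0,0} = 2
G(9) = mex{1,0,0} = 2
G(10) = mex{1,1,0} = 2
G(11) = mex{1,1,0} = 2
G(12) = mex{2,1,1} = 0
Pile A: G(9) = 2.
Pile B: G(12) = 0.
Combined Grundy value = 2 ⊕ 0 = 2.
A winning move leaves total XOR = 0, i.e. changes one component's Grundy value g to g ⊕ X where X is the current total.
Pile A: need g' = 2⊕2 = 0. Options: 9−4→G=1, 9−6→G=0, 9−8→G=0. Hits: 2.
Pile B: need g' = 0⊕2 = 2. Options: 12−4→G=2, 12−6→G=1, 12−8→G=1. Hits: 1.

3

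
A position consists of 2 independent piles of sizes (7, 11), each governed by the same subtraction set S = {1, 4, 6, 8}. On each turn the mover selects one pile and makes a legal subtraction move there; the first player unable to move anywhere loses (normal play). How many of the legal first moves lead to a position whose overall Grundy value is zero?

All piles use S = {1, 4, 6, 8}:
G(0) = 0
G(1) = mex{0} = 1
G(2) = mex{1} = 0
G(3) = mex{0} = 1
G(4) = mex{1,0} = 2
G(5) = mex{2,1} = 0
G(6) = mex{0,0,0} = 1
G(7) = mex{1,1,1} = 0
G(8) = mex{0,2,0,0} = 1
G(9) = mex{1,0,1,1} = 2
G(10) = mex{2,1,2,0} = 3
G(11) = mex{3,0,0,1} = 2
Pile A: G(7) = 0.
Pile B: G(11) = 2.
Combined Grundy value = 0 ⊕ 2 = 2.
A winning move leaves total XOR = 0, i.e. changes one component's Grundy value g to g ⊕ X where X is the current total.
Pile A: need g' = 0⊕2 = 2. Options: 7−1→G=1, 7−4→G=1, 7−6→G=1. Hits: 0.
Pile B: need g' = 2⊕2 = 0. Options: 11−1→G=3, 11−4→G=0, 11−6→G=0, 11−8→G=1. Hits: 2.

2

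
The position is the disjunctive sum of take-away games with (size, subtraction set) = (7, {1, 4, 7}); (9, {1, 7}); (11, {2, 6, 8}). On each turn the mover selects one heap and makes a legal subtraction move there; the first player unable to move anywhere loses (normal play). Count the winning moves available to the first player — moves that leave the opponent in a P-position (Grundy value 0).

0

Heap A, S = {1, 4, 7}:
G(0) = 0
G(1) = mex{0} = 1
G(2) = mex{1} = 0
G(3) = mex{0} = 1
G(4) = mex{1,0} = 2
G(5) = mex{2,1} = 0
G(6) = mex{0,0} = 1
G(7) = mex{1,1,0} = 2
G_A(7) = 2.
Heap B, S = {1, 7}:
n : 0 1 2 3 4 5 6 7 8 9
G : 0 1 0 1 0 1 0 1 0 1
G_B(9) = 1.
Heap C, S = {2, 6, 8}:
G(0) = 0
G(1) = mex{} = 0
G(2) = mex{0} = 1
G(3) = mex{0} = 1
G(4) = mex{1} = 0
G(5) = mex{1} = 0
G(6) = mex{0,0} = 1
G(7) = mex{0,0} = 1
G(8) = mex{1,1,0} = 2
G(9) = mex{1,1,0} = 2
G(10) = mex{2,0,1} = 3
G(11) = mex{2,0,1} = 3
G_C(11) = 3.
Combined Grundy value = 2 ⊕ 1 ⊕ 3 = 0.
A winning move leaves total XOR = 0, i.e. changes one component's Grundy value g to g ⊕ X where X is the current total.
Heap A: target g' = 2⊕0 = 2, but every legal move changes the Grundy value (mex property), so 0 moves.
Heap B: target g' = 1⊕0 = 1, but every legal move changes the Grundy value (mex property), so 0 moves.
Heap C: target g' = 3⊕0 = 3, but every legal move changes the Grundy value (mex property), so 0 moves.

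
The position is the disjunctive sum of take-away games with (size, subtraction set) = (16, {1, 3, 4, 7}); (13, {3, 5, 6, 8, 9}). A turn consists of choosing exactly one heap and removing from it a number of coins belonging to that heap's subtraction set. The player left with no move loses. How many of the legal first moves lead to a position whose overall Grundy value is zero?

0

Heap A, S = {1, 3, 4, 7}:
n :  0  1  2  3  4  5  6  7  8  9 10 11 12 13 14 15 16
G :  0  1  0  1  2  3  2  3  0  1  0  1  2  3  2  3  0
G_A(16) = 0.
Heap B, S = {3, 5, 6, 8, 9}:
n :  0  1  2  3  4  5  6  7  8  9 10 11 12 13
G :  0  0  0  1  1  1  2  2  2  3  3  3  0  0
G_B(13) = 0.
Combined Grundy value = 0 ⊕ 0 = 0.
A winning move leaves total XOR = 0, i.e. changes one component's Grundy value g to g ⊕ X where X is the current total.
Heap A: target g' = 0⊕0 = 0, but every legal move changes the Grundy value (mex property), so 0 moves.
Heap B: target g' = 0⊕0 = 0, but every legal move changes the Grundy value (mex property), so 0 moves.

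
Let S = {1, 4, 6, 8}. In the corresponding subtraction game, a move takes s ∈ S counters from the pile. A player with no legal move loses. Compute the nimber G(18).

G(0) = 0
G(1) = mex{0} = 1
G(2) = mex{1} = 0
G(3) = mex{0} = 1
G(4) = mex{1,0} = 2
G(5) = mex{2,1} = 0
G(6) = mex{0,0,0} = 1
G(7) = mex{1,1,1} = 0
G(8) = mex{0,2,0,0} = 1
G(9) = mex{1,0,1,1} = 2
G(10) = mex{2,1,2,0} = 3
G(11) = mex{3,0,0,1} = 2
G(12) = mex{2,1,1,2} = 0
G(13) = mex{0,2,0,0} = 1
G(14) = mex{1,3,1,1} = 0
G(15) = mex{0,2,2,0} = 1
G(16) = mex{1,0,3,1} = 2
G(17) = mex{2,1,2,2} = 0
G(18) = mex{0,0,0,3} = 1

1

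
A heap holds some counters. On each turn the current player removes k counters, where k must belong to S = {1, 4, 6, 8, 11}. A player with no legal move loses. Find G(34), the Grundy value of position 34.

3

n :  0  1  2  3  4  5  6  7  8  9 10 11 12 13 14 15 16 17 18 19 20 21 22 23 24 25 26 27 28 29 30 31 32 33 34
G :  0  1  0  1  2  0  1  0  1  2  3  2  0  1  0  1  2  0  1  0  1  2  3  2  0  1  0  1  2  0  1  0  1  2  3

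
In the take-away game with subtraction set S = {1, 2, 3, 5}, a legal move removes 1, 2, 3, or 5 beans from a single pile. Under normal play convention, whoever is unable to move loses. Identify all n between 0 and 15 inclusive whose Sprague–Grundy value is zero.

n :  0  1  2  3  4  5  6  7  8  9 10 11 12 13 14 15
G :  0  1  2  3  0  1  2  3  0  1  2  3  0  1  2  3
P-positions are exactly the n with G(n) = 0.

0, 4, 8, 12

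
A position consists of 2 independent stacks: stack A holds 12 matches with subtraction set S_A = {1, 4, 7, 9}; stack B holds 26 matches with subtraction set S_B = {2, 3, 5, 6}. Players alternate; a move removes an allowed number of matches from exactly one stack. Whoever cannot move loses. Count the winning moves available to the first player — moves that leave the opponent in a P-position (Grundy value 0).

4

Stack A, S = {1, 4, 7, 9}:
n :  0  1  2  3  4  5  6  7  8  9 10 11 12
G :  0  1  0  1  2  0  1  2  0  1  0  1  2
G_A(12) = 2.
Stack B, S = {2, 3, 5, 6}:
G(0) = 0
G(1) = mex{} = 0
G(2) = mex{0} = 1
G(3) = mex{0,0} = 1
G(4) = mex{1,0} = 2
G(5) = mex{1,1,0} = 2
G(6) = mex{2,1,0,0} = 3
G(7) = mex{2,2,1,0} = 3
G(8) = mex{3,2,1,1} = 0
G(9) = mex{3,3,2,1} = 0
G(10) = mex{0,3,2,2} = 1
G(11) = mex{0,0,3,2} = 1
G(12) = mex{1,0,3,3} = 2
G(13) = mex{1,1,0,3} = 2
G(14) = mex{2,1,0,0} = 3
G(15) = mex{2,2,1,0} = 3
G(16) = mex{3,2,1,1} = 0
G(17) = mex{3,3,2,1} = 0
G(18) = mex{0,3,2,2} = 1
G(19) = mex{0,0,3,2} = 1
G(20) = mex{1,0,3,3} = 2
G(21) = mex{1,1,0,3} = 2
G(22) = mex{2,1,0,0} = 3
G(23) = mex{2,2,1,0} = 3
G(24) = mex{3,2,1,1} = 0
G(25) = mex{3,3,2,1} = 0
G(26) = mex{0,3,2,2} = 1
G_B(26) = 1.
Combined Grundy value = 2 ⊕ 1 = 3.
A winning move leaves total XOR = 0, i.e. changes one component's Grundy value g to g ⊕ X where X is the current total.
Stack A: need g' = 2⊕3 = 1. Options: 12−1→G=1, 12−4→G=0, 12−7→G=0, 12−9→G=1. Hits: 2.
Stack B: need g' = 1⊕3 = 2. Options: 26−2→G=0, 26−3→G=3, 26−5→G=2, 26−6→G=2. Hits: 2.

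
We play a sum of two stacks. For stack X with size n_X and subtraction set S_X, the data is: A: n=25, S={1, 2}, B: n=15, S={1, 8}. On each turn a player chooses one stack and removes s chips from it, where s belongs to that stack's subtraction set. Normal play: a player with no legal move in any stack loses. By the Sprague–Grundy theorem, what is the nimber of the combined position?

1

Stack A, S = {1, 2}:
G(0) = 0
G(1) = mex{0} = 1
G(2) = mex{1,0} = 2
G(3) = mex{2,1} = 0
G(4) = mex{0,2} = 1
G(5) = mex{1,0} = 2
G(6) = mex{2,1} = 0
G(7) = mex{0,2} = 1
G(8) = mex{1,0} = 2
G(9) = mex{2,1} = 0
G(10) = mex{0,2} = 1
G(11) = mex{1,0} = 2
G(12) = mex{2,1} = 0
G(13) = mex{0,2} = 1
G(14) = mex{1,0} = 2
G(15) = mex{2,1} = 0
G(16) = mex{0,2} = 1
G(17) = mex{1,0} = 2
G(18) = mex{2,1} = 0
G(19) = mex{0,2} = 1
G(20) = mex{1,0} = 2
G(21) = mex{2,1} = 0
G(22) = mex{0,2} = 1
G(23) = mex{1,0} = 2
G(24) = mex{2,1} = 0
G(25) = mex{0,2} = 1
G_A(25) = 1.
Stack B, S = {1, 8}:
n :  0  1  2  3  4  5  6  7  8  9 10 11 12 13 14 15
G :  0  1  0  1  0  1  0  1  2  0  1  0  1  0  1  0
G_B(15) = 0.
Combined Grundy value = 1 ⊕ 0 = 1.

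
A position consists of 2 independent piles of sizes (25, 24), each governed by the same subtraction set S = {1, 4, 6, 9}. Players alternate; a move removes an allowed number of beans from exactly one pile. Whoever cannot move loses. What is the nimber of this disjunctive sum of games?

2

All piles use S = {1, 4, 6, 9}:
n :  0  1  2  3  4  5  6  7  8  9 10 11 12 13 14 15 16 17 18 19 20 21 22 23 24 25
G :  0  1  0  1  2  0  1  0  1  2  0  1  0  1  2  0  1  0  1  2  0  1  0  1  2  0
Pile A: G(25) = 0.
Pile B: G(24) = 2.
Combined Grundy value = 0 ⊕ 2 = 2.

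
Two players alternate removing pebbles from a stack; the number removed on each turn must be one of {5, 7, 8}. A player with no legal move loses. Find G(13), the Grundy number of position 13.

G(0) = 0
G(1) = mex{} = 0
G(2) = mex{} = 0
G(3) = mex{} = 0
G(4) = mex{} = 0
G(5) = mex{0} = 1
G(6) = mex{0} = 1
G(7) = mex{0,0} = 1
G(8) = mex{0,0,0} = 1
G(9) = mex{0,0,0} = 1
G(10) = mex{1,0,0} = 2
G(11) = mex{1,0,0} = 2
G(12) = mex{1,1,0} = 2
G(13) = mex{1,1,1} = 0

0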